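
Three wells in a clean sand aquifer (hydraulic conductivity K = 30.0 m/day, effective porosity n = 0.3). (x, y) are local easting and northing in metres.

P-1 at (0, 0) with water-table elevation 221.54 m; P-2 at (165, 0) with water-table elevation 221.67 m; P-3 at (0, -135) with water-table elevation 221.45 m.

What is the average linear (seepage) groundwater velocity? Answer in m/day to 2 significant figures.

∂h/∂x = (221.67 − 221.54) / (165 − 0) = +0.0007879
∂h/∂y = (221.45 − 221.54) / (-135 − 0) = +0.0006667
|∇h| = √(0.0007879² + 0.0006667²) = 0.001032
Seepage velocity v = K·i/n = 30.0 × 0.001032 / 0.3 = 0.1032 m/day.

0.10 m/day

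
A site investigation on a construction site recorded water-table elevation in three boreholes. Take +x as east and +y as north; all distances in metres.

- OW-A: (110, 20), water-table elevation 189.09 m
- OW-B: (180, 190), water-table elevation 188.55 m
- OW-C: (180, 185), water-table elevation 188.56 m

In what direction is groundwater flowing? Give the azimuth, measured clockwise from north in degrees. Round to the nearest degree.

055°

Taking OW-A as reference: OW-B−OW-A = (70, 170, -0.54); OW-C−OW-A = (70, 165, -0.53).
Solve a·Δx + b·Δy = Δh: det = 70·165 − 70·170 = -350.
∂h/∂x = [(-0.54)·165 − (-0.53)·170] / -350 = -0.002857
∂h/∂y = [70·(-0.53) − 70·(-0.54)] / -350 = -0.002000
Flow direction (−∇h) has components (+0.002857 E, +0.002000 N).
Azimuth = atan2(E, N) = atan2(+0.002857, +0.002000) = 55.0° ≈ 055°.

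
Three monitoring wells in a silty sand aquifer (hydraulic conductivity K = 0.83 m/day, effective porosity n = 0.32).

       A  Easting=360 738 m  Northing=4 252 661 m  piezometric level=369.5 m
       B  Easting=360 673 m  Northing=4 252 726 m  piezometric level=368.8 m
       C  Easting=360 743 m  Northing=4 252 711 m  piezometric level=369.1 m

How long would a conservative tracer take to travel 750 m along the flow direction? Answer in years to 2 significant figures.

92 years

Differences from A: to B (Δx, Δy, Δh) = (-65, 65, -0.7); to C = (5, 50, -0.4).
Determinant of the coordinate differences = (-65)·50 − 5·65 = -3575.
∂h/∂x = [(-0.7)·50 − (-0.4)·65] / -3575 = +0.002517
∂h/∂y = [(-65)·(-0.4) − 5·(-0.7)] / -3575 = -0.008252
|∇h| = √(0.002517² + -0.008252²) = 0.008627
Seepage velocity v = K·i/n = 0.83 × 0.008627 / 0.32 = 0.02238 m/day.
t = 750 / 0.02238 = 3.351e+04 days = 91.7 years.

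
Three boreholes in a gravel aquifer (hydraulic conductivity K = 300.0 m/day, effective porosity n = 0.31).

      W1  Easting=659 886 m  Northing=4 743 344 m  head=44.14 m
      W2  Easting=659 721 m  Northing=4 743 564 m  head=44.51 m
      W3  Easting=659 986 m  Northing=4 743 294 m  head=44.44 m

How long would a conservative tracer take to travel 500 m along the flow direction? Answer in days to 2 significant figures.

Three-point gradient (reference W1): Δ to W2 = (-165, 220, +0.37), Δ to W3 = (100, -50, +0.30).
∂h/∂x = +0.006145, ∂h/∂y = +0.006291 (det = -13750).
|∇h| = √(0.006145² + 0.006291²) = 0.008794
Seepage velocity v = K·i/n = 300.0 × 0.008794 / 0.31 = 8.51 m/day.
t = 500 / 8.51 = 58.75 days.

59 days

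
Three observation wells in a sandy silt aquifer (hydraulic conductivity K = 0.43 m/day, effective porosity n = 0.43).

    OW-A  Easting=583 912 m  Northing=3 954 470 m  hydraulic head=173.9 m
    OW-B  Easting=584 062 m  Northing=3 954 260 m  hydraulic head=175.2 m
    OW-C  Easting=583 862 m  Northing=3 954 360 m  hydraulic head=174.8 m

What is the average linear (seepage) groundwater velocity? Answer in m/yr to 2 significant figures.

2.8 m/yr

With h = a·x + b·y + c and OW-A as origin, the differences give:
  150·a + (-210)·b = +1.3
  (-50)·a + (-110)·b = +0.9
Eliminate b (×(-110) and ×(-210), subtract): -27000·a = 46.00 → a = ∂h/∂x = -0.001704
Back-substitute: b = ∂h/∂y = -0.007407.
|∇h| = √(-0.001704² + -0.007407²) = 0.0076
Seepage velocity v = K·i/n = 0.43 × 0.0076 / 0.43 = 0.0076 m/day = 2.776 m/yr.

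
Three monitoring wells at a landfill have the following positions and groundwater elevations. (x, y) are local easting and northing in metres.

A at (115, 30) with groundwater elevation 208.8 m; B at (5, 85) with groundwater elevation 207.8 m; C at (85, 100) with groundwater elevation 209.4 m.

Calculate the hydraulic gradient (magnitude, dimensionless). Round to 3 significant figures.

0.0233

Taking A as reference: B−A = (-110, 55, -1.0); C−A = (-30, 70, +0.6).
Solve a·Δx + b·Δy = Δh: det = (-110)·70 − (-30)·55 = -6050.
∂h/∂x = [(-1.0)·70 − (+0.6)·55] / -6050 = +0.01702
∂h/∂y = [(-110)·(+0.6) − (-30)·(-1.0)] / -6050 = +0.01587
|∇h| = √(0.01702² + 0.01587²) = 0.02327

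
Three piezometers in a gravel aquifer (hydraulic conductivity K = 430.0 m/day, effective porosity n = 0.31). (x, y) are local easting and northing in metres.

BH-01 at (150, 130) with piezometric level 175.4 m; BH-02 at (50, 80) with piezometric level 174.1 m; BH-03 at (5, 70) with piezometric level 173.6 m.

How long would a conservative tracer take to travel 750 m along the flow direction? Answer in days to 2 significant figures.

46 days

With h = a·x + b·y + c and BH-01 as origin, the differences give:
  (-100)·a + (-50)·b = -1.3
  (-145)·a + (-60)·b = -1.8
Eliminate b (×(-60) and ×(-50), subtract): -1250·a = -12.00 → a = ∂h/∂x = +0.009600
Back-substitute: b = ∂h/∂y = +0.006800.
|∇h| = √(0.009600² + 0.006800²) = 0.01176
Seepage velocity v = K·i/n = 430.0 × 0.01176 / 0.31 = 16.31 m/day.
t = 750 / 16.31 = 45.98 days.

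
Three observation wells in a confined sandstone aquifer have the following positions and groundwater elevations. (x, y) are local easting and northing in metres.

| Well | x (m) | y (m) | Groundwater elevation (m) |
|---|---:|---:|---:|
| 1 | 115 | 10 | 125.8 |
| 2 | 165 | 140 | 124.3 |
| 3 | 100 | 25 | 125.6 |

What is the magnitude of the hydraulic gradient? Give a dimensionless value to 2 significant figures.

0.012

Differences from 1: to 2 (Δx, Δy, Δh) = (50, 130, -1.5); to 3 = (-15, 15, -0.2).
Solve a·Δx + b·Δy = Δh: det = 50·15 − (-15)·130 = 2700.
∂h/∂x = [(-1.5)·15 − (-0.2)·130] / 2700 = +0.001296
∂h/∂y = [50·(-0.2) − (-15)·(-1.5)] / 2700 = -0.01204
|∇h| = √(0.001296² + -0.01204²) = 0.01211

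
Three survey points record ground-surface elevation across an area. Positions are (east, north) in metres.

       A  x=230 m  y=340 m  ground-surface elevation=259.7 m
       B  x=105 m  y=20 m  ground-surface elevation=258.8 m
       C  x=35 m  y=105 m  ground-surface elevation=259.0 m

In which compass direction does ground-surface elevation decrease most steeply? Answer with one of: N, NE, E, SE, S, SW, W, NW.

Taking A as reference: B−A = (-125, -320, -0.9); C−A = (-195, -235, -0.7).
Solve a·Δx + b·Δy = Δz: det = (-125)·(-235) − (-195)·(-320) = -33025.
∂z/∂x = [(-0.9)·(-235) − (-0.7)·(-320)] / -33025 = +0.0003785
∂z/∂y = [(-125)·(-0.7) − (-195)·(-0.9)] / -33025 = +0.002665
Steepest decrease is along −∇f = (-0.0003785 E, -0.002665 N) → south.

S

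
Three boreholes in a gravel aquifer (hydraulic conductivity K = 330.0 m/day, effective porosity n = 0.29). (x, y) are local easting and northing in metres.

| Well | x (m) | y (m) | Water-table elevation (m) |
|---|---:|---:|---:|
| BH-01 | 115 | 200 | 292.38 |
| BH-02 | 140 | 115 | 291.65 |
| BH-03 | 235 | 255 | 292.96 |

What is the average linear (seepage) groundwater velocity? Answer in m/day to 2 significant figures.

10 m/day

Three-point gradient (reference BH-01): Δ to BH-02 = (25, -85, -0.73), Δ to BH-03 = (120, 55, +0.58).
∂h/∂x = +0.0007905, ∂h/∂y = +0.008821 (det = 11575).
|∇h| = √(0.0007905² + 0.008821²) = 0.008856
Seepage velocity v = K·i/n = 330.0 × 0.008856 / 0.29 = 10.08 m/day.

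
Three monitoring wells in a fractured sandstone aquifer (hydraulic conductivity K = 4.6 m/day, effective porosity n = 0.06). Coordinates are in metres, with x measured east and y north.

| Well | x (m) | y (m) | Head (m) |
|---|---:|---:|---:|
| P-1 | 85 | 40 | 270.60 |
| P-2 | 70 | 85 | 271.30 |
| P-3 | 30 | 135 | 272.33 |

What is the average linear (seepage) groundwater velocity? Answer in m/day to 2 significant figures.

Taking P-1 as reference: P-2−P-1 = (-15, 45, +0.70); P-3−P-1 = (-55, 95, +1.73).
Solve a·Δx + b·Δy = Δh: det = (-15)·95 − (-55)·45 = 1050.
∂h/∂x = [(+0.70)·95 − (+1.73)·45] / 1050 = -0.01081
∂h/∂y = [(-15)·(+1.73) − (-55)·(+0.70)] / 1050 = +0.01195
|∇h| = √(-0.01081² + 0.01195²) = 0.01611
Seepage velocity v = K·i/n = 4.6 × 0.01611 / 0.06 = 1.235 m/day.

1.2 m/day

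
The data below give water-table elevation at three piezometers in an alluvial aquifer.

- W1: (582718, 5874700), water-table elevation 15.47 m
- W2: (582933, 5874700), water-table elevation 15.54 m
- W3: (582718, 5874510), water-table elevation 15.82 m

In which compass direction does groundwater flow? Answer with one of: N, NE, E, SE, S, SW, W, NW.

∂h/∂x = (15.54 − 15.47) / (582933 − 582718) = +0.0003256
∂h/∂y = (15.82 − 15.47) / (5874510 − 5874700) = -0.001842
Flow = −∇h = (-0.0003256 east, +0.001842 north), which points north.

N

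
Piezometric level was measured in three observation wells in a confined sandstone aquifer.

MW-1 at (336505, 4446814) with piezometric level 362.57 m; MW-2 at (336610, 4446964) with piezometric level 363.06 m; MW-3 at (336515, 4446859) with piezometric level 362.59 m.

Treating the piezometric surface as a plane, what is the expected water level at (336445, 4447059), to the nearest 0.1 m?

Three-point gradient (reference MW-1): Δ to MW-2 = (105, 150, +0.49), Δ to MW-3 = (10, 45, +0.02).
∂h/∂x = +0.005907, ∂h/∂y = -0.0008682 (det = 3225).
h(336445, 4447059) = 362.57 + (+0.005907)·(-60) + (-0.0008682)·(245) = 362.57 -0.354 -0.213 = 362.003 m.

362.0 m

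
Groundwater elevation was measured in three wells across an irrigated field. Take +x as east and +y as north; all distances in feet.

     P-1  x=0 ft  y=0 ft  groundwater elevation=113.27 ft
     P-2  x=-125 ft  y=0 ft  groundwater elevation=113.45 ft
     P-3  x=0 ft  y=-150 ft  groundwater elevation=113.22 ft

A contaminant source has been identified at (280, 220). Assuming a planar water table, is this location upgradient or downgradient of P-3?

∂h/∂x = (113.45 − 113.27) / (-125 − 0) = -0.001440
∂h/∂y = (113.22 − 113.27) / (-150 − 0) = +0.0003333
Head at (280, 220) = 113.27 + (-0.001440)·(280) + (+0.0003333)·(220) = 112.94 ft.
That is lower than the 113.22 ft at P-3, so the point is downgradient.

downgradient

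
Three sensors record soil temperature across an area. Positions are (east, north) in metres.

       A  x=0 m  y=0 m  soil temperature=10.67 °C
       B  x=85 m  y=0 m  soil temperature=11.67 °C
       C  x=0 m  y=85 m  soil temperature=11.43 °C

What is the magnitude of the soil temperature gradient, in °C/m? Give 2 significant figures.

∂T/∂x = (11.67 − 10.67) / (85 − 0) = +0.01176
∂T/∂y = (11.43 − 10.67) / (85 − 0) = +0.008941
|∇f| = √(0.01176² + 0.008941²) = 0.01477 °C/m

0.015 °C/m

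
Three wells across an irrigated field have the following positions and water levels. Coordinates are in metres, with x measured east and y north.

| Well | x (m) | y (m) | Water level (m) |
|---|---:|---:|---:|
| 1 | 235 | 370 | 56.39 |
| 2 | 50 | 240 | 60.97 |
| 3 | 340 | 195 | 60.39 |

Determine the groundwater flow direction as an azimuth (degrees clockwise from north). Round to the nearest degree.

With h = a·x + b·y + c and 1 as origin, the differences give:
  (-185)·a + (-130)·b = +4.58
  105·a + (-175)·b = +4.00
Eliminate b (×(-175) and ×(-130), subtract): 46025·a = -281.500 → a = ∂h/∂x = -0.006116
Back-substitute: b = ∂h/∂y = -0.02653.
Flow direction (−∇h) has components (+0.006116 E, +0.02653 N).
Azimuth = atan2(E, N) = atan2(+0.006116, +0.02653) = 13.0° ≈ 013°.

013°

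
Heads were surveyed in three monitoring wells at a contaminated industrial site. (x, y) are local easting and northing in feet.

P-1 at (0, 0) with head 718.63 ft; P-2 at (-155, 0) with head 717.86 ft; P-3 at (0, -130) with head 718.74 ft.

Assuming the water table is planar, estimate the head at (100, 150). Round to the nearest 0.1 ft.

∂h/∂x = (717.86 − 718.63) / (-155 − 0) = +0.004968
∂h/∂y = (718.74 − 718.63) / (-130 − 0) = -0.0008462
h(100, 150) = 718.63 + (+0.004968)·(100) + (-0.0008462)·(150) = 718.63 +0.497 -0.127 = 719.000 ft.

719.0 ft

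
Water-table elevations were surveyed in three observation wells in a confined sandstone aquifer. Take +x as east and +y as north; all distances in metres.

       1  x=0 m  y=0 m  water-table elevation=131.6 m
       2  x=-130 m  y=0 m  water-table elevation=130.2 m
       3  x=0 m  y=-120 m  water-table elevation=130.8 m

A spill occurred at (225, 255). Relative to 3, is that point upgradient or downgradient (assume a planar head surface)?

upgradient

∂h/∂x = (130.2 − 131.6) / (-130 − 0) = +0.01077
∂h/∂y = (130.8 − 131.6) / (-120 − 0) = +0.006667
Head at (225, 255) = 131.6 + (+0.01077)·(225) + (+0.006667)·(255) = 135.72 m.
That is higher than the 130.8 m at 3, so the point is upgradient.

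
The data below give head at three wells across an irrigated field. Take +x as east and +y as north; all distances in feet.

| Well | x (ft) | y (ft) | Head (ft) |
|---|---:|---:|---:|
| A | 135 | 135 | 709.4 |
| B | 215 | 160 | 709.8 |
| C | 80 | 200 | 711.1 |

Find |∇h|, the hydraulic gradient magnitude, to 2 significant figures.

0.024

Differences from A: to B (Δx, Δy, Δh) = (80, 25, +0.4); to C = (-55, 65, +1.7).
Determinant of the coordinate differences = 80·65 − (-55)·25 = 6575.
∂h/∂x = [(+0.4)·65 − (+1.7)·25] / 6575 = -0.002510
∂h/∂y = [80·(+1.7) − (-55)·(+0.4)] / 6575 = +0.02403
|∇h| = √(-0.002510² + 0.02403²) = 0.02416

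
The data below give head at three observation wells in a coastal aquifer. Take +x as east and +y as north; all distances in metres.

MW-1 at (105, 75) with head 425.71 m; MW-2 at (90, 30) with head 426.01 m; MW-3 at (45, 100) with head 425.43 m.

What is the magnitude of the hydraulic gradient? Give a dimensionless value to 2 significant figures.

0.0074

Differences from MW-1: to MW-2 (Δx, Δy, Δh) = (-15, -45, +0.30); to MW-3 = (-60, 25, -0.28).
Determinant of the coordinate differences = (-15)·25 − (-60)·(-45) = -3075.
∂h/∂x = [(+0.30)·25 − (-0.28)·(-45)] / -3075 = +0.001659
∂h/∂y = [(-15)·(-0.28) − (-60)·(+0.30)] / -3075 = -0.007220
|∇h| = √(0.001659² + -0.007220²) = 0.007408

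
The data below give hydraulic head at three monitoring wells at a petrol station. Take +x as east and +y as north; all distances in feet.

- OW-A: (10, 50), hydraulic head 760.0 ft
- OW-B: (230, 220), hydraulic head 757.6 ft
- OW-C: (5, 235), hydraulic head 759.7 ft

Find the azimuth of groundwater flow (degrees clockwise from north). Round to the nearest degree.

079°

Differences from OW-A: to OW-B (Δx, Δy, Δh) = (220, 170, -2.4); to OW-C = (-5, 185, -0.3).
Determinant of the coordinate differences = 220·185 − (-5)·170 = 41550.
∂h/∂x = [(-2.4)·185 − (-0.3)·170] / 41550 = -0.009458
∂h/∂y = [220·(-0.3) − (-5)·(-2.4)] / 41550 = -0.001877
Flow direction (−∇h) has components (+0.009458 E, +0.001877 N).
Azimuth = atan2(E, N) = atan2(+0.009458, +0.001877) = 78.8° ≈ 079°.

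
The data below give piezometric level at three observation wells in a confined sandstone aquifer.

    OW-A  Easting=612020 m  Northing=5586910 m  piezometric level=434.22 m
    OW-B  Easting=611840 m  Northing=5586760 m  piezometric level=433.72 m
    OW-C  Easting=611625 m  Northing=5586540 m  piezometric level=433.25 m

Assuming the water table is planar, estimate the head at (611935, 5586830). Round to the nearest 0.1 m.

With h = a·x + b·y + c and OW-A as origin, the differences give:
  (-180)·a + (-150)·b = -0.50
  (-395)·a + (-370)·b = -0.97
Eliminate b (×(-370) and ×(-150), subtract): 7350·a = 39.500 → a = ∂h/∂x = +0.005374
Back-substitute: b = ∂h/∂y = -0.003116.
h(611935, 5586830) = 434.22 + (+0.005374)·(-85) + (-0.003116)·(-80) = 434.22 -0.457 +0.249 = 434.012 m.

434.0 m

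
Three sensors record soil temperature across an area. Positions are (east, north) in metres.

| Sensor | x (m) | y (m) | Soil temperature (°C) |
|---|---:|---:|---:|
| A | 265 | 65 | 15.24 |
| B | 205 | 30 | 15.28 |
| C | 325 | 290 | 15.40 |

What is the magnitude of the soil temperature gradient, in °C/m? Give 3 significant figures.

0.00166 °C/m

Differences from A: to B (Δx, Δy, Δh) = (-60, -35, +0.04); to C = (60, 225, +0.16).
Solve a·Δx + b·Δy = ΔT: det = (-60)·225 − 60·(-35) = -11400.
∂T/∂x = [(+0.04)·225 − (+0.16)·(-35)] / -11400 = -0.001281
∂T/∂y = [(-60)·(+0.16) − 60·(+0.04)] / -11400 = +0.001053
|∇f| = √(-0.001281² + 0.001053²) = 0.001658 °C/m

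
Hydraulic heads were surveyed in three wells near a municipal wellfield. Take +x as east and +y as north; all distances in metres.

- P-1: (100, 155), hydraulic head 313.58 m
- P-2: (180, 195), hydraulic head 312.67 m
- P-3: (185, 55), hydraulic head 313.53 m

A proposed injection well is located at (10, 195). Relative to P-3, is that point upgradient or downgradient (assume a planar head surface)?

Three-point gradient (reference P-1): Δ to P-2 = (80, 40, -0.91), Δ to P-3 = (85, -100, -0.05).
∂h/∂x = -0.008158, ∂h/∂y = -0.006434 (det = -11400).
Head at (10, 195) = 313.58 + (-0.008158)·(-90) + (-0.006434)·(40) = 314.06 m.
That is higher than the 313.53 m at P-3, so the point is upgradient.

upgradient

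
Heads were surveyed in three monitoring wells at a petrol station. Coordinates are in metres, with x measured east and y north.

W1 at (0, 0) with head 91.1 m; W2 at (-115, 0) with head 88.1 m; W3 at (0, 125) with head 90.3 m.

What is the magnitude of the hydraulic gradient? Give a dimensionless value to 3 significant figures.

0.0269

∂h/∂x = (88.1 − 91.1) / (-115 − 0) = +0.02609
∂h/∂y = (90.3 − 91.1) / (125 − 0) = -0.006400
|∇h| = √(0.02609² + -0.006400²) = 0.02686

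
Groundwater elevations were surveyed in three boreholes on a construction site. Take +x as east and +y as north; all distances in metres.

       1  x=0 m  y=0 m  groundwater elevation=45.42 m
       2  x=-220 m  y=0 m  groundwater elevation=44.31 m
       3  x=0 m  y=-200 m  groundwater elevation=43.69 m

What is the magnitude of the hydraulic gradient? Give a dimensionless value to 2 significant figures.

∂h/∂x = (44.31 − 45.42) / (-220 − 0) = +0.005045
∂h/∂y = (43.69 − 45.42) / (-200 − 0) = +0.008650
|∇h| = √(0.005045² + 0.008650²) = 0.01001

0.010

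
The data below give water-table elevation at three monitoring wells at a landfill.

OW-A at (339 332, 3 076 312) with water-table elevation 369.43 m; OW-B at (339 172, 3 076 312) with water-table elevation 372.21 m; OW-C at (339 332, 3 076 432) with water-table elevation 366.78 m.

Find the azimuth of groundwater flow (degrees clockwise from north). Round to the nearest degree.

∂h/∂x = (372.21 − 369.43) / (339172 − 339332) = -0.01737
∂h/∂y = (366.78 − 369.43) / (3076432 − 3076312) = -0.02208
Flow direction (−∇h) has components (+0.01737 E, +0.02208 N).
Azimuth = atan2(E, N) = atan2(+0.01737, +0.02208) = 38.2° ≈ 038°.

038°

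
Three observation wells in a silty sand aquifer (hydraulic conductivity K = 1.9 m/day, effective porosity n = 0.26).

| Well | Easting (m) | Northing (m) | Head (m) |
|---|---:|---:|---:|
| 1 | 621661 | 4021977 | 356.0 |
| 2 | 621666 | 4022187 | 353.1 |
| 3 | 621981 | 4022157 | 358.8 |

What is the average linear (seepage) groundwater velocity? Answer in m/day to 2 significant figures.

Differences from 1: to 2 (Δx, Δy, Δh) = (5, 210, -2.9); to 3 = (320, 180, +2.8).
Solve a·Δx + b·Δy = Δh: det = 5·180 − 320·210 = -66300.
∂h/∂x = [(-2.9)·180 − (+2.8)·210] / -66300 = +0.01674
∂h/∂y = [5·(+2.8) − 320·(-2.9)] / -66300 = -0.01421
|∇h| = √(0.01674² + -0.01421²) = 0.02196
Seepage velocity v = K·i/n = 1.9 × 0.02196 / 0.26 = 0.1605 m/day.

0.16 m/day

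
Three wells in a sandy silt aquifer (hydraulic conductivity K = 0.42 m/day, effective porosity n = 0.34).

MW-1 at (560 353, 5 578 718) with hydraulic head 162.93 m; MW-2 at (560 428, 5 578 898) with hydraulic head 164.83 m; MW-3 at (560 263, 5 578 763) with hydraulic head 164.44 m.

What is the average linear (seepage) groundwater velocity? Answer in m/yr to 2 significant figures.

7.8 m/yr

With h = a·x + b·y + c and MW-1 as origin, the differences give:
  75·a + 180·b = +1.90
  (-90)·a + 45·b = +1.51
Eliminate b (×45 and ×180, subtract): 19575·a = -186.300 → a = ∂h/∂x = -0.009517
Back-substitute: b = ∂h/∂y = +0.01452.
|∇h| = √(-0.009517² + 0.01452²) = 0.01736
Seepage velocity v = K·i/n = 0.42 × 0.01736 / 0.34 = 0.02144 m/day = 7.831 m/yr.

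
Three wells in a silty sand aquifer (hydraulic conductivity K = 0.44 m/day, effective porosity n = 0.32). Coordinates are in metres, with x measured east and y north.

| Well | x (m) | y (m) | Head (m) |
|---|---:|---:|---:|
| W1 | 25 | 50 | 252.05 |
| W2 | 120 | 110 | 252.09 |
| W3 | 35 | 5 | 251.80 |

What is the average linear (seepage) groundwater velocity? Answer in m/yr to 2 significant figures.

2.8 m/yr

Taking W1 as reference: W2−W1 = (95, 60, +0.04); W3−W1 = (10, -45, -0.25).
Determinant of the coordinate differences = 95·(-45) − 10·60 = -4875.
∂h/∂x = [(+0.04)·(-45) − (-0.25)·60] / -4875 = -0.002708
∂h/∂y = [95·(-0.25) − 10·(+0.04)] / -4875 = +0.004954
|∇h| = √(-0.002708² + 0.004954²) = 0.005646
Seepage velocity v = K·i/n = 0.44 × 0.005646 / 0.32 = 0.007763 m/day = 2.835 m/yr.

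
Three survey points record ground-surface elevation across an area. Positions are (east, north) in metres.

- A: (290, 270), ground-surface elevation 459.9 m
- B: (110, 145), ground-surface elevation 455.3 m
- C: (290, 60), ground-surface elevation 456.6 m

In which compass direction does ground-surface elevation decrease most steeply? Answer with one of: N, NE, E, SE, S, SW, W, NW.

SW

Three-point gradient (reference A): Δ to B = (-180, -125, -4.6), Δ to C = (0, -210, -3.3).
∂z/∂x = +0.01464, ∂z/∂y = +0.01571 (det = 37800).
Steepest decrease is along −∇f = (-0.01464 E, -0.01571 N) → southwest.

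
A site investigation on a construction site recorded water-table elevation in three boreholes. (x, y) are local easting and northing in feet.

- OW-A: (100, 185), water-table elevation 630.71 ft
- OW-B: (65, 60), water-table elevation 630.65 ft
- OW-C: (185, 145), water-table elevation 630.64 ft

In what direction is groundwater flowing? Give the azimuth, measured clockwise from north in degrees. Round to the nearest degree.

140°

Differences from OW-A: to OW-B (Δx, Δy, Δh) = (-35, -125, -0.06); to OW-C = (85, -40, -0.07).
Solve a·Δx + b·Δy = Δh: det = (-35)·(-40) − 85·(-125) = 12025.
∂h/∂x = [(-0.06)·(-40) − (-0.07)·(-125)] / 12025 = -0.0005281
∂h/∂y = [(-35)·(-0.07) − 85·(-0.06)] / 12025 = +0.0006279
Flow direction (−∇h) has components (+0.0005281 E, -0.0006279 N).
Azimuth = atan2(E, N) = atan2(+0.0005281, -0.0006279) = 139.9° ≈ 140°.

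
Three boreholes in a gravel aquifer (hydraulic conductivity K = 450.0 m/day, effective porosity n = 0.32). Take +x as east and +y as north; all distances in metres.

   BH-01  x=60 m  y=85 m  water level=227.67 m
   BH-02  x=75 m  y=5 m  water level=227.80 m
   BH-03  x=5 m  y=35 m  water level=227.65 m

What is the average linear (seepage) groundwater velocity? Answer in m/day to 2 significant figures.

2.9 m/day

Taking BH-01 as reference: BH-02−BH-01 = (15, -80, +0.13); BH-03−BH-01 = (-55, -50, -0.02).
Solve a·Δx + b·Δy = Δh: det = 15·(-50) − (-55)·(-80) = -5150.
∂h/∂x = [(+0.13)·(-50) − (-0.02)·(-80)] / -5150 = +0.001573
∂h/∂y = [15·(-0.02) − (-55)·(+0.13)] / -5150 = -0.001330
|∇h| = √(0.001573² + -0.001330²) = 0.00206
Seepage velocity v = K·i/n = 450.0 × 0.00206 / 0.32 = 2.897 m/day.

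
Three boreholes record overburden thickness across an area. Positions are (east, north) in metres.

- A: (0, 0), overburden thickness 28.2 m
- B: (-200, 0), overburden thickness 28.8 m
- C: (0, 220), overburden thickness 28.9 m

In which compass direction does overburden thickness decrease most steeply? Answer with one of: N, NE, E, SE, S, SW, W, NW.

SE

∂d/∂x = (28.8 − 28.2) / (-200 − 0) = -0.003000
∂d/∂y = (28.9 − 28.2) / (220 − 0) = +0.003182
Steepest decrease is along −∇f = (+0.003000 E, -0.003182 N) → southeast.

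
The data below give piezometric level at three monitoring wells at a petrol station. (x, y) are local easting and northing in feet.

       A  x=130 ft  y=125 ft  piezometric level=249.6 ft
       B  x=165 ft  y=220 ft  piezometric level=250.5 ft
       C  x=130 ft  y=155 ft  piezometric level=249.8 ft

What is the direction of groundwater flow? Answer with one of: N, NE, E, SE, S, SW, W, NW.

With h = a·x + b·y + c and A as origin, the differences give:
  35·a + 95·b = +0.9
  0·a + 30·b = +0.2
Eliminate b (×30 and ×95, subtract): 1050·a = 8.00 → a = ∂h/∂x = +0.007619
Back-substitute: b = ∂h/∂y = +0.006667.
Flow = −∇h = (-0.007619 east, -0.006667 north), which points southwest.

SW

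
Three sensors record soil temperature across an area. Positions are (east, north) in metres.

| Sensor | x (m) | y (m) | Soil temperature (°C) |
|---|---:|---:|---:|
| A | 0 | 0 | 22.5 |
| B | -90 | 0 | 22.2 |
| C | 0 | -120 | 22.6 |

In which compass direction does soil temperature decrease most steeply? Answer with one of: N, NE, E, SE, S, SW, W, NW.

W

∂T/∂x = (22.2 − 22.5) / (-90 − 0) = +0.003333
∂T/∂y = (22.6 − 22.5) / (-120 − 0) = -0.0008333
Steepest decrease is along −∇f = (-0.003333 E, +0.0008333 N) → west.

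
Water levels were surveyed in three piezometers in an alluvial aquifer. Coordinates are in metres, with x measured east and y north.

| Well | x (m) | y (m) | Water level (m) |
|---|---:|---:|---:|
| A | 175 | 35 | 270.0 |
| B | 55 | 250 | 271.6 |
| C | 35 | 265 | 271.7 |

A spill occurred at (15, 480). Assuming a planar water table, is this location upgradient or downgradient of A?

With h = a·x + b·y + c and A as origin, the differences give:
  (-120)·a + 215·b = +1.6
  (-140)·a + 230·b = +1.7
Eliminate b (×230 and ×215, subtract): 2500·a = 2.50 → a = ∂h/∂x = +0.001000
Back-substitute: b = ∂h/∂y = +0.008000.
Head at (15, 480) = 270.0 + (+0.001000)·(-160) + (+0.008000)·(445) = 273.40 m.
That is higher than the 270.0 m at A, so the point is upgradient.

upgradient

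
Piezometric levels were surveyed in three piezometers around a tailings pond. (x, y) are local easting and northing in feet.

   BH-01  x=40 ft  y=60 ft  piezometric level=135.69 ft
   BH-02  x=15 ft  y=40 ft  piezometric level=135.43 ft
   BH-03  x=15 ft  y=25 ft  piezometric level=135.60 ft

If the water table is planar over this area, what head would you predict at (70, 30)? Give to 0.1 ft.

With h = a·x + b·y + c and BH-01 as origin, the differences give:
  (-25)·a + (-20)·b = -0.26
  (-25)·a + (-35)·b = -0.09
Eliminate b (×(-35) and ×(-20), subtract): 375·a = 7.300 → a = ∂h/∂x = +0.01947
Back-substitute: b = ∂h/∂y = -0.01133.
h(70, 30) = 135.69 + (+0.01947)·(30) + (-0.01133)·(-30) = 135.69 +0.584 +0.340 = 136.614 ft.

136.6 ft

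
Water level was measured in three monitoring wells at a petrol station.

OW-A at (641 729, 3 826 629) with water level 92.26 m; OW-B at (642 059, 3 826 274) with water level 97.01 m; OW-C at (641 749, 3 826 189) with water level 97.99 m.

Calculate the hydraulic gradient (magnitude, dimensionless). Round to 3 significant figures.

Three-point gradient (reference OW-A): Δ to OW-B = (330, -355, +4.75), Δ to OW-C = (20, -440, +5.73).
∂h/∂x = +0.0004044, ∂h/∂y = -0.01300 (det = -138100).
|∇h| = √(0.0004044² + -0.01300²) = 0.01301

0.0130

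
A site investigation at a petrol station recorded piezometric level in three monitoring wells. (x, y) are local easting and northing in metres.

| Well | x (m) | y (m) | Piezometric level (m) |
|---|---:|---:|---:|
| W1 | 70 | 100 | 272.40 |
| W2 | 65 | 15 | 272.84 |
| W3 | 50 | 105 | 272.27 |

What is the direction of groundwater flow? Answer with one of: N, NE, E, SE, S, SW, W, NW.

Differences from W1: to W2 (Δx, Δy, Δh) = (-5, -85, +0.44); to W3 = (-20, 5, -0.13).
Solve a·Δx + b·Δy = Δh: det = (-5)·5 − (-20)·(-85) = -1725.
∂h/∂x = [(+0.44)·5 − (-0.13)·(-85)] / -1725 = +0.005130
∂h/∂y = [(-5)·(-0.13) − (-20)·(+0.44)] / -1725 = -0.005478
Flow = −∇h = (-0.005130 east, +0.005478 north), which points northwest.

NW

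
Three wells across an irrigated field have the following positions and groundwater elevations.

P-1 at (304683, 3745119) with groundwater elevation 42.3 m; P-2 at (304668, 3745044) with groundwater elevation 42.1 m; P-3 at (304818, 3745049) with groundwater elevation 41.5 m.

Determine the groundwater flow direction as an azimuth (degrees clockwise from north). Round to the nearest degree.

130°

Taking P-1 as reference: P-2−P-1 = (-15, -75, -0.2); P-3−P-1 = (135, -70, -0.8).
Solve a·Δx + b·Δy = Δh: det = (-15)·(-70) − 135·(-75) = 11175.
∂h/∂x = [(-0.2)·(-70) − (-0.8)·(-75)] / 11175 = -0.004116
∂h/∂y = [(-15)·(-0.8) − 135·(-0.2)] / 11175 = +0.003490
Flow direction (−∇h) has components (+0.004116 E, -0.003490 N).
Azimuth = atan2(E, N) = atan2(+0.004116, -0.003490) = 130.3° ≈ 130°.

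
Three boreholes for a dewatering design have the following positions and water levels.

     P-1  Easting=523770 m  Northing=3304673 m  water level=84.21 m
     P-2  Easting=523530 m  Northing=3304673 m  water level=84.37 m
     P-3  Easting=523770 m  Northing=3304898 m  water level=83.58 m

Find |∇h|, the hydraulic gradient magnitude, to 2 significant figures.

0.0029

∂h/∂x = (84.37 − 84.21) / (523530 − 523770) = -0.0006667
∂h/∂y = (83.58 − 84.21) / (3304898 − 3304673) = -0.002800
|∇h| = √(-0.0006667² + -0.002800²) = 0.002878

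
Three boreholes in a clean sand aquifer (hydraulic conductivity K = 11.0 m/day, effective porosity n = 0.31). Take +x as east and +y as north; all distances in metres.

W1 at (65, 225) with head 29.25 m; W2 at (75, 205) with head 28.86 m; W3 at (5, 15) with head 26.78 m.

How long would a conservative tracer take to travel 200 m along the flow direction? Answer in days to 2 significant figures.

Differences from W1: to W2 (Δx, Δy, Δh) = (10, -20, -0.39); to W3 = (-60, -210, -2.47).
Solve a·Δx + b·Δy = Δh: det = 10·(-210) − (-60)·(-20) = -3300.
∂h/∂x = [(-0.39)·(-210) − (-2.47)·(-20)] / -3300 = -0.009848
∂h/∂y = [10·(-2.47) − (-60)·(-0.39)] / -3300 = +0.01458
|∇h| = √(-0.009848² + 0.01458²) = 0.01759
Seepage velocity v = K·i/n = 11.0 × 0.01759 / 0.31 = 0.6242 m/day.
t = 200 / 0.6242 = 320.4 days.

320 days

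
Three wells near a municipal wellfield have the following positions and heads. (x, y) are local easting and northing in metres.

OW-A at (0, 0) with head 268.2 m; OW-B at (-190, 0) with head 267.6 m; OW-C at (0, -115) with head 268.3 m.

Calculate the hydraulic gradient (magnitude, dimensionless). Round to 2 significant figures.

0.0033

∂h/∂x = (267.6 − 268.2) / (-190 − 0) = +0.003158
∂h/∂y = (268.3 − 268.2) / (-115 − 0) = -0.0008696
|∇h| = √(0.003158² + -0.0008696²) = 0.003276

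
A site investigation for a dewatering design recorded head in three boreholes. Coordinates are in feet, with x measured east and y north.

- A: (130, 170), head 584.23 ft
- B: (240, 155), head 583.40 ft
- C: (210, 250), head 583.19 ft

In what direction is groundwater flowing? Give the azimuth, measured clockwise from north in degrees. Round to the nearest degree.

060°

Differences from A: to B (Δx, Δy, Δh) = (110, -15, -0.83); to C = (80, 80, -1.04).
Solve a·Δx + b·Δy = Δh: det = 110·80 − 80·(-15) = 10000.
∂h/∂x = [(-0.83)·80 − (-1.04)·(-15)] / 10000 = -0.008200
∂h/∂y = [110·(-1.04) − 80·(-0.83)] / 10000 = -0.004800
Flow direction (−∇h) has components (+0.008200 E, +0.004800 N).
Azimuth = atan2(E, N) = atan2(+0.008200, +0.004800) = 59.7° ≈ 060°.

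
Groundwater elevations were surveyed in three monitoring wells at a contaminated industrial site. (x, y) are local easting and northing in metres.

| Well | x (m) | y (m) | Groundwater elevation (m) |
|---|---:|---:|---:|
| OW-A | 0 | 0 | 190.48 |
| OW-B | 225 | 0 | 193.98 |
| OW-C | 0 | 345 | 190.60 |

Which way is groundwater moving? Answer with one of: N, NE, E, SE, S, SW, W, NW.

∂h/∂x = (193.98 − 190.48) / (225 − 0) = +0.01556
∂h/∂y = (190.60 − 190.48) / (345 − 0) = +0.0003478
Flow = −∇h = (-0.01556 east, -0.0003478 north), which points west.

W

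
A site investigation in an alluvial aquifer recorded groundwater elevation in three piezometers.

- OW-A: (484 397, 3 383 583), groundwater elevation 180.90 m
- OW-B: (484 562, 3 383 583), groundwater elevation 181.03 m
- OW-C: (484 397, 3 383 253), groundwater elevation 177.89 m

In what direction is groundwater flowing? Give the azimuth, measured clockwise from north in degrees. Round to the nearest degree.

185°

∂h/∂x = (181.03 − 180.90) / (484562 − 484397) = +0.0007879
∂h/∂y = (177.89 − 180.90) / (3383253 − 3383583) = +0.009121
Flow direction (−∇h) has components (-0.0007879 E, -0.009121 N).
Azimuth = atan2(E, N) = atan2(-0.0007879, -0.009121) = 184.9° ≈ 185°.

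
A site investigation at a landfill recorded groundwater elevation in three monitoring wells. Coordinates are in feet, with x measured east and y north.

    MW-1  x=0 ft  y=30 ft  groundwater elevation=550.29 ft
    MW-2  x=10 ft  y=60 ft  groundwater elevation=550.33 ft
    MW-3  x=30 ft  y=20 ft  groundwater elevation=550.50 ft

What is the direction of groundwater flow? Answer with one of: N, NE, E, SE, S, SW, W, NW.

Taking MW-1 as reference: MW-2−MW-1 = (10, 30, +0.04); MW-3−MW-1 = (30, -10, +0.21).
Determinant of the coordinate differences = 10·(-10) − 30·30 = -1000.
∂h/∂x = [(+0.04)·(-10) − (+0.21)·30] / -1000 = +0.006700
∂h/∂y = [10·(+0.21) − 30·(+0.04)] / -1000 = -0.0009000
Flow = −∇h = (-0.006700 east, +0.0009000 north), which points west.

W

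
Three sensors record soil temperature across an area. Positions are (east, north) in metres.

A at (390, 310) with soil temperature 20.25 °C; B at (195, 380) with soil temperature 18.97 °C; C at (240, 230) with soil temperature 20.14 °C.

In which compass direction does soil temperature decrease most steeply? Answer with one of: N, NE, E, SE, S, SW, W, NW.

NW

Three-point gradient (reference A): Δ to B = (-195, 70, -1.28), Δ to C = (-150, -80, -0.11).
∂T/∂x = +0.004218, ∂T/∂y = -0.006534 (det = 26100).
Steepest decrease is along −∇f = (-0.004218 E, +0.006534 N) → northwest.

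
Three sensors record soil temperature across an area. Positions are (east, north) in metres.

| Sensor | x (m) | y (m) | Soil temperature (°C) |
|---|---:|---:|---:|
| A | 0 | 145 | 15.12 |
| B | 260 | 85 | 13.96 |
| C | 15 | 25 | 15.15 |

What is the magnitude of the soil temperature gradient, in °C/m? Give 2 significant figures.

0.0047 °C/m

With T = a·x + b·y + c and A as origin, the differences give:
  260·a + (-60)·b = -1.16
  15·a + (-120)·b = +0.03
Eliminate b (×(-120) and ×(-60), subtract): -30300·a = 141.000 → a = ∂T/∂x = -0.004653
Back-substitute: b = ∂T/∂y = -0.0008317.
|∇f| = √(-0.004653² + -0.0008317²) = 0.004727 °C/m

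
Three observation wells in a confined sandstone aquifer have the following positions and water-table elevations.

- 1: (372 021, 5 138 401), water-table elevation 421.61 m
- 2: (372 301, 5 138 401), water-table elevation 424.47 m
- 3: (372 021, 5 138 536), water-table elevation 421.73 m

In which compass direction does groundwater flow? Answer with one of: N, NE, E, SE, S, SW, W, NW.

∂h/∂x = (424.47 − 421.61) / (372301 − 372021) = +0.01021
∂h/∂y = (421.73 − 421.61) / (5138536 − 5138401) = +0.0008889
Flow = −∇h = (-0.01021 east, -0.0008889 north), which points west.

W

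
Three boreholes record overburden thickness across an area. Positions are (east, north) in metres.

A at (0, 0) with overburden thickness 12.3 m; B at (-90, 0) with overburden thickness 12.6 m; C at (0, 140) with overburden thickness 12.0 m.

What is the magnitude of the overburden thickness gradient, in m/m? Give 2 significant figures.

∂d/∂x = (12.6 − 12.3) / (-90 − 0) = -0.003333
∂d/∂y = (12.0 − 12.3) / (140 − 0) = -0.002143
|∇f| = √(-0.003333² + -0.002143²) = 0.003962 m/m

0.0040 m/m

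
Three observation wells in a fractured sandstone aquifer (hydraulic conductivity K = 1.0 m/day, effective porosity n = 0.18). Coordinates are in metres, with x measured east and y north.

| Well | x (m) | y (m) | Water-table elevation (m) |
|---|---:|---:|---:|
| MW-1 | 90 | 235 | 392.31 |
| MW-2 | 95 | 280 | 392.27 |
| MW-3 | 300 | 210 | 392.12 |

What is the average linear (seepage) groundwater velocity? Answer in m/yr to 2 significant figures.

Differences from MW-1: to MW-2 (Δx, Δy, Δh) = (5, 45, -0.04); to MW-3 = (210, -25, -0.19).
Solve a·Δx + b·Δy = Δh: det = 5·(-25) − 210·45 = -9575.
∂h/∂x = [(-0.04)·(-25) − (-0.19)·45] / -9575 = -0.0009974
∂h/∂y = [5·(-0.19) − 210·(-0.04)] / -9575 = -0.0007781
|∇h| = √(-0.0009974² + -0.0007781²) = 0.001265
Seepage velocity v = K·i/n = 1.0 × 0.001265 / 0.18 = 0.007028 m/day = 2.567 m/yr.

2.6 m/yr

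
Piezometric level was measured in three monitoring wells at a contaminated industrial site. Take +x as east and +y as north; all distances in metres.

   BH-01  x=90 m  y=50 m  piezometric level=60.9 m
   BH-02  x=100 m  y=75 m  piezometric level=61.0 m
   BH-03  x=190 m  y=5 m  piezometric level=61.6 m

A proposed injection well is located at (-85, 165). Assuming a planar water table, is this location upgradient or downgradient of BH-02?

downgradient

With h = a·x + b·y + c and BH-01 as origin, the differences give:
  10·a + 25·b = +0.1
  100·a + (-45)·b = +0.7
Eliminate b (×(-45) and ×25, subtract): -2950·a = -22.00 → a = ∂h/∂x = +0.007458
Back-substitute: b = ∂h/∂y = +0.001017.
Head at (-85, 165) = 60.9 + (+0.007458)·(-175) + (+0.001017)·(115) = 59.71 m.
That is lower than the 61.0 m at BH-02, so the point is downgradient.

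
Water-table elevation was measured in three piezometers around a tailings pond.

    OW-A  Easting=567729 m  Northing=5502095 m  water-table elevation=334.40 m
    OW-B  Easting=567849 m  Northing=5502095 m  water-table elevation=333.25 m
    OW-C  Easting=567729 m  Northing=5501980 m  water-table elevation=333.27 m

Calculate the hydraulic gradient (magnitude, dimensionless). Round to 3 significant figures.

∂h/∂x = (333.25 − 334.40) / (567849 − 567729) = -0.009583
∂h/∂y = (333.27 − 334.40) / (5501980 − 5502095) = +0.009826
|∇h| = √(-0.009583² + 0.009826²) = 0.01373

0.0137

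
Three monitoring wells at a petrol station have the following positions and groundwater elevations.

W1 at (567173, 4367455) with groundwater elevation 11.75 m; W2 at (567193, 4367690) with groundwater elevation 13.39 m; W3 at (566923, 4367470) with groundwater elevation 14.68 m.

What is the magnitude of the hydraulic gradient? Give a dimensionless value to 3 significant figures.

Differences from W1: to W2 (Δx, Δy, Δh) = (20, 235, +1.64); to W3 = (-250, 15, +2.93).
Solve a·Δx + b·Δy = Δh: det = 20·15 − (-250)·235 = 59050.
∂h/∂x = [(+1.64)·15 − (+2.93)·235] / 59050 = -0.01124
∂h/∂y = [20·(+2.93) − (-250)·(+1.64)] / 59050 = +0.007936
|∇h| = √(-0.01124² + 0.007936²) = 0.01376

0.0138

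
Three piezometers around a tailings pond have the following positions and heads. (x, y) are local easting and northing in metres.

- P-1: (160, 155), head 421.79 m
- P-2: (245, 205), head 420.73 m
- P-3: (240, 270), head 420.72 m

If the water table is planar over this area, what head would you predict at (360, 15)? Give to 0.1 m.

419.6 m

Three-point gradient (reference P-1): Δ to P-2 = (85, 50, -1.06), Δ to P-3 = (80, 115, -1.07).
∂h/∂x = -0.01184, ∂h/∂y = -0.001065 (det = 5775).
h(360, 15) = 421.79 + (-0.01184)·(200) + (-0.001065)·(-140) = 421.79 -2.369 +0.149 = 419.570 m.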